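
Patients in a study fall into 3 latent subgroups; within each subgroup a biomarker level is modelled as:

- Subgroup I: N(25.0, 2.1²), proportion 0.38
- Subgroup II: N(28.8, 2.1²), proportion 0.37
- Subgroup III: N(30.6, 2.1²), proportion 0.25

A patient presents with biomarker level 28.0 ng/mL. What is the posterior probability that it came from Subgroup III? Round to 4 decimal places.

Apply Bayes' rule: the posterior for each component is proportional to its prior times its likelihood at x.
Component likelihoods at x = 28.0 ng/mL:
  L_I = 0.0684752
  L_II = 0.176676
  L_III = 0.0882735
Unnormalised posteriors:
  w_I·L_I = 0.38 × 0.0684752 = 0.0260206
  w_II·L_II = 0.37 × 0.176676 = 0.0653701
  w_III·L_III = 0.25 × 0.0882735 = 0.0220684
Marginal: 0.0260206 + 0.0653701 + 0.0220684 = 0.113459
P(Subgroup III | x) = 0.0220684 / 0.113459 ≈ 0.1945

0.1945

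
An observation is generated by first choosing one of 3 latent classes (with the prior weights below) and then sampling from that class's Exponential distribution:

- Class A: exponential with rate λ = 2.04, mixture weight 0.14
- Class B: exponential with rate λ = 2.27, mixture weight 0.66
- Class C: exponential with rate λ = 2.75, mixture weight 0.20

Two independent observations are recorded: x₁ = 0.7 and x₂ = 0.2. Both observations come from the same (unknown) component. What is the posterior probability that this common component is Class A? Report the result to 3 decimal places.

0.141

Apply Bayes' rule: the posterior for each component is proportional to its prior times its likelihood at x.
Since both observations come from the same component, the likelihood for component k is f_k(x₁)·f_k(x₂).
  f_A = [2.04·e^(−2.04·0.7) = 2.04·e^(−1.4280) = 0.489168] × [1.35656] = 0.663584
  f_B = [2.27·e^(−2.27·0.7) = 2.27·e^(−1.5890) = 0.463374] × [1.44164] = 0.668018
  f_C = [2.75·e^(−2.75·0.7) = 2.75·e^(−1.9250) = 0.401158] × [1.58661] = 0.636483
Prior × likelihood for each component:
  π_A·f_A = 0.14 × 0.663584 = 0.0929017
  π_B·f_B = 0.66 × 0.668018 = 0.440892
  π_C·f_C = 0.20 × 0.636483 = 0.127297
Sum: 0.0929017 + 0.440892 + 0.127297 = 0.66109
So the posterior for Class A is 0.0929017 / 0.66109 ≈ 0.141.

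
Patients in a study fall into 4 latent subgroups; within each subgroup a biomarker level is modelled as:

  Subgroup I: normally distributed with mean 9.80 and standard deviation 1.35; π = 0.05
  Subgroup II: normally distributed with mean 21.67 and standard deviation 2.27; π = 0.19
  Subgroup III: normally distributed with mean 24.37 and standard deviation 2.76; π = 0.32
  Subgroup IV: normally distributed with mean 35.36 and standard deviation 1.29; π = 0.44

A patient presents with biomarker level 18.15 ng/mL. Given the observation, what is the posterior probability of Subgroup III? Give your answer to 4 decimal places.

0.2667

P(component k | x) = π_k·f_k(x) / marginal(x), where marginal(x) = Σ_j π_j·f_j(x).
Normal densities:
  L_I = 1.4564e-09
  L_II = 0.0528133
  L_III = 0.0114064
  L_IV = 6.94169e-40
Unnormalised posteriors:
  π_I·L_I = 0.05 × 1.4564e-09 = 7.28198e-11
  π_II·L_II = 0.19 × 0.0528133 = 0.0100345
  π_III·L_III = 0.32 × 0.0114064 = 0.00365006
  π_IV·L_IV = 0.44 × 6.94169e-40 = 3.05434e-40
Marginal: 7.28198e-11 + 0.0100345 + 0.00365006 + 3.05434e-40 = 0.0136846
Responsibility of Subgroup III: 0.00365006 / 0.0136846 ≈ 0.2667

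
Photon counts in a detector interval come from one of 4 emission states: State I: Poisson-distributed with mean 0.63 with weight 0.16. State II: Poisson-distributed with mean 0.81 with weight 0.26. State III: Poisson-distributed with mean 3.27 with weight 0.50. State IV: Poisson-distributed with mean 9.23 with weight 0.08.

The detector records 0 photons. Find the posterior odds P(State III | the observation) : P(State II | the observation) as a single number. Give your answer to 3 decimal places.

Posterior odds = (π_i f_i(x)) / (π_j f_j(x)); the normalising sum cancels.
Evaluate each component's likelihood at the observed value:
  f_I = e^(−0.63)·0.63^0/0! = 0.532592
  f_II = e^(−0.81)·0.81^0/0! = 0.444858
  f_III = e^(−3.27)·3.27^0/0! = 0.0380064
  f_IV = e^(−9.23)·9.23^0/0! = 9.80532e-05
Odds = (0.50/0.26) × (0.0380064/0.444858) = 1.92308 × 0.085435 ≈ 0.164

0.164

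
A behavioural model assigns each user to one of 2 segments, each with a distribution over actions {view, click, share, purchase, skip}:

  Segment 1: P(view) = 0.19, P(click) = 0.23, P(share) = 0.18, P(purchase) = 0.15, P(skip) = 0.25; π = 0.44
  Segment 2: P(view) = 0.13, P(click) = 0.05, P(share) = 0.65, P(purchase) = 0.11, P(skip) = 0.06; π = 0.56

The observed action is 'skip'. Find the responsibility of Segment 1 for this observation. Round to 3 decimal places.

0.766

P(component k | x) = P(Z=k)·f_k(x) / marginal(x), where marginal(x) = Σ_j P(Z=j)·f_j(x).
Component likelihoods at x = 'skip':
  f_1 = P(skip | comp) = 0.25
  f_2 = P(skip | comp) = 0.06
Prior × likelihood for each component:
  P(Z=1)·f_1 = 0.44 × 0.25 = 0.11
  P(Z=2)·f_2 = 0.56 × 0.06 = 0.0336
Evidence: 0.11 + 0.0336 = 0.1436
Responsibility of Segment 1: 0.11 / 0.1436 ≈ 0.766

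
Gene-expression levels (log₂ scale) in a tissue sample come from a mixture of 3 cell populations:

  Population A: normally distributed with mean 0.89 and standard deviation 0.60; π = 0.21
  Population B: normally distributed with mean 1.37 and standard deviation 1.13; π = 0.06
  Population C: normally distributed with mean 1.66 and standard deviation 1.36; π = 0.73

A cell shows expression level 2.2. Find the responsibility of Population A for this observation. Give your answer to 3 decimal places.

Posterior ∝ prior × likelihood, so P(k | x) ∝ π_k f_k(x); normalise over all components.
Evaluate each component's likelihood at the observed value:
  p_A = (1/(0.60·√(2π)))·exp(−(2.2−0.89)²/(2·0.60²)) = 0.664904·exp(-2.38347) = 0.0613239
  p_B = (1/(1.13·√(2π)))·exp(−(2.2−1.37)²/(2·1.13²)) = 0.353046·exp(-0.26975) = 0.269574
  p_C = (1/(1.36·√(2π)))·exp(−(2.2−1.66)²/(2·1.36²)) = 0.293340·exp(-0.07883) = 0.271104
Weight by the priors:
  π_A·p_A = 0.21 × 0.0613239 = 0.012878
  π_B·p_B = 0.06 × 0.269574 = 0.0161745
  π_C·p_C = 0.73 × 0.271104 = 0.197906
Normaliser: 0.012878 + 0.0161745 + 0.197906 = 0.226959
Responsibility of Population A: 0.012878 / 0.226959 ≈ 0.057

0.057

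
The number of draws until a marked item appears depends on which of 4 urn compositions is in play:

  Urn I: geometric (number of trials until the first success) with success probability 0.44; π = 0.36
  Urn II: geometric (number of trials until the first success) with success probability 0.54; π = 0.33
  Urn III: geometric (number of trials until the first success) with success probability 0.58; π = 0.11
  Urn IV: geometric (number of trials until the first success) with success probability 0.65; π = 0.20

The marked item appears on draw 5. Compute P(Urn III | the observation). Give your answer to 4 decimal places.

0.0722

P(component k | x) = π_k·f_k(x) / marginal(x), where marginal(x) = Σ_j π_j·f_j(x).
Evaluate each component's likelihood at the observed value:
  L_I = 0.0432718
  L_II = 0.0241783
  L_III = 0.0180478
  L_IV = 0.00975406
Prior × likelihood for each component:
  π_I·L_I = 0.36 × 0.0432718 = 0.0155778
  π_II·L_II = 0.33 × 0.0241783 = 0.00797883
  π_III·L_III = 0.11 × 0.0180478 = 0.00198526
  π_IV·L_IV = 0.20 × 0.00975406 = 0.00195081
Sum: 0.0155778 + 0.00797883 + 0.00198526 + 0.00195081 = 0.0274927
P(Urn III | x) ≈ 0.0722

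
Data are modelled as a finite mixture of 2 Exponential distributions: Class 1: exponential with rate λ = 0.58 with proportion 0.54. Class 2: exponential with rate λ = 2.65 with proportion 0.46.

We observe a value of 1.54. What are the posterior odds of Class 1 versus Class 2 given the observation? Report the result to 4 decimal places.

6.2268

The posterior odds equal the prior odds times the likelihood ratio: (π_i/π_j)·(f_i(x)/f_j(x)).
Exponential densities:
  f_1 = 0.58·e^(−0.58·1.54) = 0.58·e^(−0.8932) = 0.237419
  f_2 = 2.65·e^(−2.65·1.54) = 2.65·e^(−4.0810) = 0.04476
Posterior odds = (π_1·f_1) / (π_2·f_2) = (0.54·0.237419) / (0.46·0.04476) = 0.128206 / 0.0205896 ≈ 6.2268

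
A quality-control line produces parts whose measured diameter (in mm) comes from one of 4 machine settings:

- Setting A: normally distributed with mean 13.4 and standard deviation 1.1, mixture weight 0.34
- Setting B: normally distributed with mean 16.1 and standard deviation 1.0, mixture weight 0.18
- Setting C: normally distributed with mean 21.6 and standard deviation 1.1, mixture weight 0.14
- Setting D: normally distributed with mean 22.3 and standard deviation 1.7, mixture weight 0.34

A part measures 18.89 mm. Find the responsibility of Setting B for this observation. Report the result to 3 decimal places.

0.100

The responsibility of component k is π_k f_k(x) divided by Σ_j π_j f_j(x).
Component likelihoods at x = 18.89 mm:
  L_A = 1.41436e-06
  L_B = 0.00813981
  L_C = 0.0174398
  L_D = 0.0313874
Multiply by the mixture weights:
  π_A·L_A = 0.34 × 1.41436e-06 = 4.80881e-07
  π_B·L_B = 0.18 × 0.00813981 = 0.00146517
  π_C·L_C = 0.14 × 0.0174398 = 0.00244157
  π_D·L_D = 0.34 × 0.0313874 = 0.0106717
Sum: 4.80881e-07 + 0.00146517 + 0.00244157 + 0.0106717 = 0.0145789
Responsibility of Setting B: 0.00146517 / 0.0145789 ≈ 0.100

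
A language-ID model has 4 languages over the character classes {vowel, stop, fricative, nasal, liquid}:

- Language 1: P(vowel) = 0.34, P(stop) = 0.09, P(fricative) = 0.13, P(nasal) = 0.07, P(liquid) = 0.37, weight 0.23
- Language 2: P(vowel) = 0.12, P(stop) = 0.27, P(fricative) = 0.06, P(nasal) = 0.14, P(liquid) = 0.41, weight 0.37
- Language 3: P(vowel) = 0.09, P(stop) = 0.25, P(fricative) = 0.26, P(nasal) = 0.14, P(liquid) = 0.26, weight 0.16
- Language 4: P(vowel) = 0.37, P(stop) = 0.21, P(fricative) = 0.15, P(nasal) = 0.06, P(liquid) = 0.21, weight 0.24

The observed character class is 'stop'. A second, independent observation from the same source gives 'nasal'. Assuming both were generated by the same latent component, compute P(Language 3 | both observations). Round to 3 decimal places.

P(component k | x) = π_k·f_k(x) / marginal(x), where marginal(x) = Σ_j π_j·f_j(x).
Since both observations come from the same component, the likelihood for component k is f_k(x₁)·f_k(x₂).
  p_1 = [P(stop | comp) = 0.09] × [0.07] = 0.0063
  p_2 = [P(stop | comp) = 0.27] × [0.14] = 0.0378
  p_3 = [P(stop | comp) = 0.25] × [0.14] = 0.035
  p_4 = [P(stop | comp) = 0.21] × [0.06] = 0.0126
Multiply by the mixture weights:
  π_1·p_1 = 0.23 × 0.0063 = 0.001449
  π_2·p_2 = 0.37 × 0.0378 = 0.013986
  π_3·p_3 = 0.16 × 0.035 = 0.0056
  π_4·p_4 = 0.24 × 0.0126 = 0.003024
Sum: 0.001449 + 0.013986 + 0.0056 + 0.003024 = 0.024059
So the posterior for Language 3 is 0.0056 / 0.024059 ≈ 0.233.

0.233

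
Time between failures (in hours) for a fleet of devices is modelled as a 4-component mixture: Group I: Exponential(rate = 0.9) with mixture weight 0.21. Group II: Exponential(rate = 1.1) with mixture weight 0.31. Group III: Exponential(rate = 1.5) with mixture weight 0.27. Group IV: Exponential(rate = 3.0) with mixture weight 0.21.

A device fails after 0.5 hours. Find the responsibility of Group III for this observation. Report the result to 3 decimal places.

The responsibility of component k is π_k f_k(x) divided by Σ_j π_j f_j(x).
Exponential densities:
  p_I = 0.573865
  p_II = 0.634645
  p_III = 0.70855
  p_IV = 0.66939
Unnormalised posteriors:
  π_I·p_I = 0.21 × 0.573865 = 0.120512
  π_II·p_II = 0.31 × 0.634645 = 0.19674
  π_III·p_III = 0.27 × 0.70855 = 0.191308
  π_IV·p_IV = 0.21 × 0.66939 = 0.140572
Denominator: 0.120512 + 0.19674 + 0.191308 + 0.140572 = 0.649132
P(Group III | data) ≈ 0.295

0.295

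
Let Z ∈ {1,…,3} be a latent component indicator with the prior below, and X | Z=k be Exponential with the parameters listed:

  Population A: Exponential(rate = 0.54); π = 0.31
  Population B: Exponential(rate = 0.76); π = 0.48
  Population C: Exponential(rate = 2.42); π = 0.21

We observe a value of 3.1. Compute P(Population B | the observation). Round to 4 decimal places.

0.5220

By Bayes' theorem, P(k | x) = π_k f_k(x) / Σ_j π_j f_j(x).
Component likelihoods at x = 3.1:
  L_A = 0.54·e^(−0.54·3.1) = 0.54·e^(−1.6740) = 0.101248
  L_B = 0.76·e^(−0.76·3.1) = 0.76·e^(−2.3560) = 0.072047
  L_C = 2.42·e^(−2.42·3.1) = 2.42·e^(−7.5020) = 0.00133579
Prior × likelihood for each component:
  π_A·L_A = 0.31 × 0.101248 = 0.0313868
  π_B·L_B = 0.48 × 0.072047 = 0.0345826
  π_C·L_C = 0.21 × 0.00133579 = 0.000280516
Denominator: 0.0313868 + 0.0345826 + 0.000280516 = 0.0662498
P(Population B | data) ≈ 0.5220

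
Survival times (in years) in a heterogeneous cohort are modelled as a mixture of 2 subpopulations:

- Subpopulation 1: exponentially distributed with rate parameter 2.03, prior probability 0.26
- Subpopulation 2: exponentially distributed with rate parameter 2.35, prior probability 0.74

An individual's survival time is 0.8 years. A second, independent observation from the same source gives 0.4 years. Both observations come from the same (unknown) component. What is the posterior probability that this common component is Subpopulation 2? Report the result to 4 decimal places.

0.7221

By Bayes' theorem, P(k | x) = π_k f_k(x) / Σ_j π_j f_j(x).
Since both observations come from the same component, the likelihood for component k is f_k(x₁)·f_k(x₂).
  L_1 = [2.03·e^(−2.03·0.8) = 2.03·e^(−1.6240) = 0.400131] × [0.901258] = 0.360621
  L_2 = [2.35·e^(−2.35·0.8) = 2.35·e^(−1.8800) = 0.358587] × [0.917975] = 0.329174
Multiply by the mixture weights:
  π_1·L_1 = 0.26 × 0.360621 = 0.0937614
  π_2·L_2 = 0.74 × 0.329174 = 0.243589
Normaliser: 0.0937614 + 0.243589 = 0.33735
P(Subpopulation 2 | x₁, x₂) = 0.243589 / 0.33735 ≈ 0.7221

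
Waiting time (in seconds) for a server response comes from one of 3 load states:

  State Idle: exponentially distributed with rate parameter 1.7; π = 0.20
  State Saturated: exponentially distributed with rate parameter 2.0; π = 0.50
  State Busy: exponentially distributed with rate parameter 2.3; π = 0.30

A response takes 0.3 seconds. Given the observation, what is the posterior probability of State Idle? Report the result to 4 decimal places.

0.1858

Posterior ∝ prior × likelihood, so P(k | x) ∝ π_k f_k(x); normalise over all components.
Component likelihoods at x = 0.3 seconds:
  p_Idle = 1.02084
  p_Saturated = 1.09762
  p_Busy = 1.15362
Unnormalised posteriors:
  π_Idle·p_Idle = 0.20 × 1.02084 = 0.204168
  π_Saturated·p_Saturated = 0.50 × 1.09762 = 0.548812
  π_Busy·p_Busy = 0.30 × 1.15362 = 0.346087
Normaliser: 0.204168 + 0.548812 + 0.346087 = 1.09907
P(State Idle | data) ≈ 0.1858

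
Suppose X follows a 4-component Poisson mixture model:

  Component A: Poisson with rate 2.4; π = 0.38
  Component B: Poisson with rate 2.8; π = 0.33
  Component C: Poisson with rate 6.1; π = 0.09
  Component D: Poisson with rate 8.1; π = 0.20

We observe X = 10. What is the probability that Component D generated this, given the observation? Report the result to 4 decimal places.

0.8291

Posterior ∝ prior × likelihood, so P(k | x) ∝ w_k f_k(x); normalise over all components.
Poisson probabilities:
  p_A = e^(−2.4)·2.4^10/10! = 0.000158505
  p_B = e^(−2.8)·2.8^10/10! = 0.000496355
  p_C = e^(−6.1)·6.1^10/10! = 0.0440899
  p_D = e^(−8.1)·8.1^10/10! = 0.101696
Unnormalised posteriors:
  w_A·p_A = 0.38 × 0.000158505 = 6.02319e-05
  w_B·p_B = 0.33 × 0.000496355 = 0.000163797
  w_C·p_C = 0.09 × 0.0440899 = 0.00396809
  w_D·p_D = 0.20 × 0.101696 = 0.0203391
Denominator: 6.02319e-05 + 0.000163797 + 0.00396809 + 0.0203391 = 0.0245312
So the posterior for Component D is 0.0203391 / 0.0245312 ≈ 0.8291.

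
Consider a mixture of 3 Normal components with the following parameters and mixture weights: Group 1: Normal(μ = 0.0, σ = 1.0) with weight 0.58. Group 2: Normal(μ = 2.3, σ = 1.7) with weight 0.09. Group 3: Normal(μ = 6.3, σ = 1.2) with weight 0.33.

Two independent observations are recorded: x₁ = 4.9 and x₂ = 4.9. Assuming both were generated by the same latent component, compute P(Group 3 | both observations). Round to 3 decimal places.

Apply Bayes' rule: the posterior for each component is proportional to its prior times its likelihood at x.
Since both observations come from the same component, the likelihood for component k is f_k(x₁)·f_k(x₂).
  p_1 = [(1/(1.0·√(2π)))·exp(−(4.9−0.0)²/(2·1.0²)) = 0.398942·exp(-12.00500) = 2.43896e-06] × [2.43896e-06] = 5.94853e-12
  p_2 = [(1/(1.7·√(2π)))·exp(−(4.9−2.3)²/(2·1.7²)) = 0.234672·exp(-1.16955) = 0.0728672] × [0.0728672] = 0.00530963
  p_3 = [(1/(1.2·√(2π)))·exp(−(4.9−6.3)²/(2·1.2²)) = 0.332452·exp(-0.68056) = 0.168332] × [0.168332] = 0.0283357
Multiply by the mixture weights:
  π_1·p_1 = 0.58 × 5.94853e-12 = 3.45015e-12
  π_2·p_2 = 0.09 × 0.00530963 = 0.000477866
  π_3·p_3 = 0.33 × 0.0283357 = 0.00935079
Denominator: 3.45015e-12 + 0.000477866 + 0.00935079 = 0.00982866
P(Group 3 | x₁,x₂) = 0.00935079 / 0.00982866 ≈ 0.951

0.951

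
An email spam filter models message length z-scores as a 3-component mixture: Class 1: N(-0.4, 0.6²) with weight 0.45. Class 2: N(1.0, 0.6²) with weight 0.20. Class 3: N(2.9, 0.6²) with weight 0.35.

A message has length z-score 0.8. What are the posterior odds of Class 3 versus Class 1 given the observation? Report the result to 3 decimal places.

Posterior odds = (w_i f_i(x)) / (w_j f_j(x)); the normalising sum cancels.
Evaluate each component's likelihood at the observed value:
  L_1 = 0.0899849
  L_2 = 0.628972
  L_3 = 0.00145447
0.000509065 / 0.0404932 ≈ 0.013

0.013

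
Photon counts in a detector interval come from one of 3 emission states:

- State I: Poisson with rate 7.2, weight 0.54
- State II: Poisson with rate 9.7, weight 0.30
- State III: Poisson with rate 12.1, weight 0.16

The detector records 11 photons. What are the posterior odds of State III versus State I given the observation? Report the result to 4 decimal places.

0.6663

Posterior odds = (w_i f_i(x)) / (w_j f_j(x)); the normalising sum cancels.
Poisson probabilities:
  L_I = e^(−7.2)·7.2^11/11! = 0.0504175
  L_II = e^(−9.7)·9.7^11/11! = 0.109819
  L_III = e^(−12.1)·12.1^11/11! = 0.113376
Odds = (0.16/0.54) × (0.113376/0.0504175) = 0.296296 × 2.24874 ≈ 0.6663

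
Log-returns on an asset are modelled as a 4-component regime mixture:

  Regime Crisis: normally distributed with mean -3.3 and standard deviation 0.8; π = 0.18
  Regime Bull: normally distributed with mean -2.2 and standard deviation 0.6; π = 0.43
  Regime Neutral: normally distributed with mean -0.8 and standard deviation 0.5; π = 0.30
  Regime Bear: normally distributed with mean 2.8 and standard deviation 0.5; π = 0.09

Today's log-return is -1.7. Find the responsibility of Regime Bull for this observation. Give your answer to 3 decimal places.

0.772

Apply Bayes' rule: the posterior for each component is proportional to its prior times its likelihood at x.
Evaluate each component's likelihood at the observed value:
  f_Crisis = (1/(0.8·√(2π)))·exp(−(-1.7−-3.3)²/(2·0.8²)) = 0.498678·exp(-2.00000) = 0.0674887
  f_Bull = (1/(0.6·√(2π)))·exp(−(-1.7−-2.2)²/(2·0.6²)) = 0.664904·exp(-0.34722) = 0.469853
  f_Neutral = (1/(0.5·√(2π)))·exp(−(-1.7−-0.8)²/(2·0.5²)) = 0.797885·exp(-1.62000) = 0.1579
  f_Bear = (1/(0.5·√(2π)))·exp(−(-1.7−2.8)²/(2·0.5²)) = 0.797885·exp(-40.50000) = 2.05595e-18
Weight by the priors:
  π_Crisis·f_Crisis = 0.18 × 0.0674887 = 0.012148
  π_Bull·f_Bull = 0.43 × 0.469853 = 0.202037
  π_Neutral·f_Neutral = 0.30 × 0.1579 = 0.0473701
  π_Bear·f_Bear = 0.09 × 2.05595e-18 = 1.85036e-19
Normaliser: 0.012148 + 0.202037 + 0.0473701 + 1.85036e-19 = 0.261555
So the posterior for Regime Bull is 0.202037 / 0.261555 ≈ 0.772.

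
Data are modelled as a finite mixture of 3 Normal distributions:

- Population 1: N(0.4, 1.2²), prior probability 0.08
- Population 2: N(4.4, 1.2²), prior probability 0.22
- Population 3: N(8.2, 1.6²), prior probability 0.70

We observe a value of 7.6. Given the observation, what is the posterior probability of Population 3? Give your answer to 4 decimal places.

0.9873

Apply Bayes' rule: the posterior for each component is proportional to its prior times its likelihood at x.
Normal densities:
  f_1 = 5.06324e-09
  f_2 = 0.00949666
  f_3 = 0.232409
Weight by the priors:
  w_1·f_1 = 0.08 × 5.06324e-09 = 4.05059e-10
  w_2·f_2 = 0.22 × 0.00949666 = 0.00208926
  w_3·f_3 = 0.70 × 0.232409 = 0.162687
Marginal: 4.05059e-10 + 0.00208926 + 0.162687 = 0.164776
Responsibility of Population 3: 0.162687 / 0.164776 ≈ 0.9873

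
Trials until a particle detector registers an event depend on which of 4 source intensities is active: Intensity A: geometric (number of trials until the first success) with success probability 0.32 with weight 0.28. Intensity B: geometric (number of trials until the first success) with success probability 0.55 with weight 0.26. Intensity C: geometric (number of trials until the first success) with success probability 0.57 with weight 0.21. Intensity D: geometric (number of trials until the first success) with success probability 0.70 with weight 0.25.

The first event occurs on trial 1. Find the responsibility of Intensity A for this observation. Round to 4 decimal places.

Apply Bayes' rule: the posterior for each component is proportional to its prior times its likelihood at x.
Geometric probabilities:
  f_A = 0.32
  f_B = 0.55
  f_C = 0.57
  f_D = 0.7
Unnormalised posteriors:
  π_A·f_A = 0.28 × 0.32 = 0.0896
  π_B·f_B = 0.26 × 0.55 = 0.143
  π_C·f_C = 0.21 × 0.57 = 0.1197
  π_D·f_D = 0.25 × 0.7 = 0.175
Sum: 0.0896 + 0.143 + 0.1197 + 0.175 = 0.5273
P(Intensity A | data) ≈ 0.1699

0.1699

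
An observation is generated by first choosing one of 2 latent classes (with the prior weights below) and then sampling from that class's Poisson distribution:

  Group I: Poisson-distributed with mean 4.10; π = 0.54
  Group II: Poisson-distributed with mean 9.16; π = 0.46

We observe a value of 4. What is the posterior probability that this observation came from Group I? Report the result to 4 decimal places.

0.8813

P(component k | x) = w_k·f_k(x) / marginal(x), where marginal(x) = Σ_j w_j·f_j(x).
Poisson probabilities:
  p_I = 0.195127
  p_II = 0.0308484
Weight by the priors:
  w_I·p_I = 0.54 × 0.195127 = 0.105368
  w_II·p_II = 0.46 × 0.0308484 = 0.0141903
Denominator: 0.105368 + 0.0141903 = 0.119559
P(Group I | the observation) ≈ 0.8813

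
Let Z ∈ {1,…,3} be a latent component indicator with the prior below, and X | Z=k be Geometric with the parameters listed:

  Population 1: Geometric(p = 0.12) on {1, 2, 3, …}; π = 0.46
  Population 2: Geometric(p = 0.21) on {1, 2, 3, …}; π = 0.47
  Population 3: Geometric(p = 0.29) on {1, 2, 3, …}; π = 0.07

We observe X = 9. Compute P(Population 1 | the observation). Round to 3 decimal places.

Posterior ∝ prior × likelihood, so P(k | x) ∝ π_k f_k(x); normalise over all components.
Evaluate each component's likelihood at the observed value:
  L_1 = 0.0431561
  L_2 = 0.0318593
  L_3 = 0.0187269
Prior × likelihood for each component:
  π_1·L_1 = 0.46 × 0.0431561 = 0.0198518
  π_2·L_2 = 0.47 × 0.0318593 = 0.0149739
  π_3·L_3 = 0.07 × 0.0187269 = 0.00131088
Normaliser: 0.0198518 + 0.0149739 + 0.00131088 = 0.0361366
Responsibility of Population 1: 0.0198518 / 0.0361366 ≈ 0.549

0.549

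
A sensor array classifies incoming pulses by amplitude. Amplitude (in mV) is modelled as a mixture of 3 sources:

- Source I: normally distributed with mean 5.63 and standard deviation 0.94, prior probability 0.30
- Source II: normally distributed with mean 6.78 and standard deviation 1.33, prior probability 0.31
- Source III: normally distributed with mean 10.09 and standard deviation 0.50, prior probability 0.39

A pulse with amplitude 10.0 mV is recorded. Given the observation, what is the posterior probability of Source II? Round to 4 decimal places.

0.0159

Apply Bayes' rule: the posterior for each component is proportional to its prior times its likelihood at x.
Component likelihoods at x = 10.0 mV:
  f_I = (1/(0.94·√(2π)))·exp(−(10.0−5.63)²/(2·0.94²)) = 0.424407·exp(-10.80630) = 8.60328e-06
  f_II = (1/(1.33·√(2π)))·exp(−(10.0−6.78)²/(2·1.33²)) = 0.299957·exp(-2.93075) = 0.0160048
  f_III = (1/(0.50·√(2π)))·exp(−(10.0−10.09)²/(2·0.50²)) = 0.797885·exp(-0.01620) = 0.785063
Weight by the priors:
  π_I·f_I = 0.30 × 8.60328e-06 = 2.58098e-06
  π_II·f_II = 0.31 × 0.0160048 = 0.00496149
  π_III·f_III = 0.39 × 0.785063 = 0.306175
Sum: 2.58098e-06 + 0.00496149 + 0.306175 = 0.311139
P(Source II | x) = 0.00496149 / 0.311139 ≈ 0.0159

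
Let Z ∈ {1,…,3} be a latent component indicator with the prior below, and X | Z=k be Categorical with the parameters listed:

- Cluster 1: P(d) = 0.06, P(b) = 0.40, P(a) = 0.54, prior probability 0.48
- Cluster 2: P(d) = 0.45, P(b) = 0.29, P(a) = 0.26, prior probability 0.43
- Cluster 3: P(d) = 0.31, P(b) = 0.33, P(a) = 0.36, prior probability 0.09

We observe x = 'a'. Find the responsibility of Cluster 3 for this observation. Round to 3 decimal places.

0.080

Apply Bayes' rule: the posterior for each component is proportional to its prior times its likelihood at x.
Categorical probabilities:
  f_1 = 0.54
  f_2 = 0.26
  f_3 = 0.36
Weight by the priors:
  P(Z=1)·f_1 = 0.48 × 0.54 = 0.2592
  P(Z=2)·f_2 = 0.43 × 0.26 = 0.1118
  P(Z=3)·f_3 = 0.09 × 0.36 = 0.0324
Marginal: 0.2592 + 0.1118 + 0.0324 = 0.4034
P(Cluster 3 | the observation) ≈ 0.080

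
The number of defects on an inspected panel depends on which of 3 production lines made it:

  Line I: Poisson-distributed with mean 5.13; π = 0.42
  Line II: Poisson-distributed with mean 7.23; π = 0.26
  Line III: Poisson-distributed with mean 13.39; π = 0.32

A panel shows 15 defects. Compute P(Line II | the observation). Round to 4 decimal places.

Apply Bayes' rule: the posterior for each component is proportional to its prior times its likelihood at x.
Component likelihoods at x = 15 defects:
  L_I = 0.000202922
  L_II = 0.00427195
  L_III = 0.0933267
Unnormalised posteriors:
  π_I·L_I = 0.42 × 0.000202922 = 8.52274e-05
  π_II·L_II = 0.26 × 0.00427195 = 0.00111071
  π_III·L_III = 0.32 × 0.0933267 = 0.0298645
Marginal: 8.52274e-05 + 0.00111071 + 0.0298645 = 0.0310605
So the posterior for Line II is 0.00111071 / 0.0310605 ≈ 0.0358.

0.0358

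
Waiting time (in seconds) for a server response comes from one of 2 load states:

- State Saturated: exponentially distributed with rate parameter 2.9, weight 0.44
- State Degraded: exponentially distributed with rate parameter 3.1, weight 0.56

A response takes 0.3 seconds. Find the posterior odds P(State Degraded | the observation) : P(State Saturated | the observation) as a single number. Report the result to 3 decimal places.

Since P(k|x) ∝ π_k f_k(x), the posterior odds are π_i f_i(x) / (π_j f_j(x)).
Evaluate each component's likelihood at the observed value:
  p_Saturated = 2.9·e^(−2.9·0.3) = 2.9·e^(−0.8700) = 1.21496
  p_Degraded = 3.1·e^(−3.1·0.3) = 3.1·e^(−0.9300) = 1.22312
Posterior odds = (π_Degraded·p_Degraded) / (π_Saturated·p_Saturated) = (0.56·1.22312) / (0.44·1.21496) = 0.684945 / 0.534582 ≈ 1.281

1.281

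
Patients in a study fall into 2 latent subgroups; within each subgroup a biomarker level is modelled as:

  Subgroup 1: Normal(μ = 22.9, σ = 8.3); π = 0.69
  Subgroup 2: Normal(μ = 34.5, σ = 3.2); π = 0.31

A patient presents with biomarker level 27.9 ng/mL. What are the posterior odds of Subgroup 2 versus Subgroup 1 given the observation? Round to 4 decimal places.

Posterior odds = (π_i f_i(x)) / (π_j f_j(x)); the normalising sum cancels.
Evaluate each component's likelihood at the observed value:
  L_1 = 0.0400894
  L_2 = 0.0148606
Odds = (0.31/0.69) × (0.0148606/0.0400894) = 0.449275 × 0.370686 ≈ 0.1665

0.1665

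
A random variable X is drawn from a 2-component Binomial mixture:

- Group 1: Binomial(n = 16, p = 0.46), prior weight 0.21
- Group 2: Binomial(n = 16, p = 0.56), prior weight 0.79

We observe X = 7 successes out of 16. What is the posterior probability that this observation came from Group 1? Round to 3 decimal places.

Posterior ∝ prior × likelihood, so P(k | x) ∝ π_k f_k(x); normalise over all components.
Component likelihoods at x = 7 successes out of 16:
  f_1 = C(16,7)·0.46^7·0.54^9 = 11440·0.00435818·0.00390431 = 0.194659
  f_2 = C(16,7)·0.56^7·0.44^9 = 11440·0.0172709·0.000618122 = 0.122128
Weight by the priors:
  π_1·f_1 = 0.21 × 0.194659 = 0.0408784
  π_2·f_2 = 0.79 × 0.122128 = 0.0964814
Sum: 0.0408784 + 0.0964814 = 0.13736
Responsibility of Group 1: 0.0408784 / 0.13736 ≈ 0.298

0.298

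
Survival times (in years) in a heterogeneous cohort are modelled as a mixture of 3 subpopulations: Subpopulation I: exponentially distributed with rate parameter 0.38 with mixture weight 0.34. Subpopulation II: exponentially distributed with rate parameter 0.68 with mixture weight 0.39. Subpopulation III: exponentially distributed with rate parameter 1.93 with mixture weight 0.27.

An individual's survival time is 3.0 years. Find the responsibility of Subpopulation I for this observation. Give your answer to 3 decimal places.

0.534

The responsibility of component k is w_k f_k(x) divided by Σ_j w_j f_j(x).
Component likelihoods at x = 3.0 years:
  L_I = 0.121531
  L_II = 0.0884195
  L_III = 0.00590191
Multiply by the mixture weights:
  w_I·L_I = 0.34 × 0.121531 = 0.0413206
  w_II·L_II = 0.39 × 0.0884195 = 0.0344836
  w_III·L_III = 0.27 × 0.00590191 = 0.00159351
Normaliser: 0.0413206 + 0.0344836 + 0.00159351 = 0.0773977
Responsibility of Subpopulation I: 0.0413206 / 0.0773977 ≈ 0.534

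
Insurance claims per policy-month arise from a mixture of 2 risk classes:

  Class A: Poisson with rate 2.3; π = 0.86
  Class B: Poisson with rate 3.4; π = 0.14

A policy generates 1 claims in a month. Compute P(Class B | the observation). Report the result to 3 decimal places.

0.074

P(component k | x) = π_k·f_k(x) / marginal(x), where marginal(x) = Σ_j π_j·f_j(x).
Evaluate each component's likelihood at the observed value:
  L_A = 0.230595
  L_B = 0.113469
Weight by the priors:
  π_A·L_A = 0.86 × 0.230595 = 0.198312
  π_B·L_B = 0.14 × 0.113469 = 0.0158857
Evidence: 0.198312 + 0.0158857 = 0.214198
P(Class B | the observation) ≈ 0.074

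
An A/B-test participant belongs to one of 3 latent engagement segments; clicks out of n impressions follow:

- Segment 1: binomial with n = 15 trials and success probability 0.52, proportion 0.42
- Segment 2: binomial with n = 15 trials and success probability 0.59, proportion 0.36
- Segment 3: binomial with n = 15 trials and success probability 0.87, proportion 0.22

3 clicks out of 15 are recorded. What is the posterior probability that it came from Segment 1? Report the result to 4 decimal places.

By Bayes' theorem, P(k | x) = w_k f_k(x) / Σ_j w_j f_j(x).
Binomial probabilities:
  p_1 = C(15,3)·0.52^3·0.48^12 = 455·0.140608·0.000149587 = 0.0095701
  p_2 = C(15,3)·0.59^3·0.41^12 = 455·0.205379·2.25635e-05 = 0.0021085
  p_3 = C(15,3)·0.87^3·0.13^12 = 455·0.658503·2.32981e-11 = 6.98055e-09
Unnormalised posteriors:
  w_1·p_1 = 0.42 × 0.0095701 = 0.00401944
  w_2·p_2 = 0.36 × 0.0021085 = 0.00075906
  w_3·p_3 = 0.22 × 6.98055e-09 = 1.53572e-09
Marginal: 0.00401944 + 0.00075906 + 1.53572e-09 = 0.0047785
P(Segment 1 | data) = 0.00401944 / 0.0047785 ≈ 0.8412

0.8412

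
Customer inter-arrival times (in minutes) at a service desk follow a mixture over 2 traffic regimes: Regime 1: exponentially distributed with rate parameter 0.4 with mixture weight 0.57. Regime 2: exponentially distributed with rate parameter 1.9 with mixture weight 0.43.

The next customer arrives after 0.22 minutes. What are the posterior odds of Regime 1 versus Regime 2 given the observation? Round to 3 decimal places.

The posterior odds equal the prior odds times the likelihood ratio: (w_i/w_j)·(f_i(x)/f_j(x)).
Evaluate each component's likelihood at the observed value:
  L_1 = 0.366304
  L_2 = 1.25089
0.208793 / 0.537882 ≈ 0.388

0.388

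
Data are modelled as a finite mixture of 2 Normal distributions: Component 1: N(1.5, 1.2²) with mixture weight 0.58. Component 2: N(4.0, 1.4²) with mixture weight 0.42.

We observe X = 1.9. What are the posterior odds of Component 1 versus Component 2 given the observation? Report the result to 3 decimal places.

The posterior odds equal the prior odds times the likelihood ratio: (w_i/w_j)·(f_i(x)/f_j(x)).
Evaluate each component's likelihood at the observed value:
  f_1 = 0.314486
  f_2 = 0.0925126
Posterior odds = (w_1·f_1) / (w_2·f_2) = (0.58·0.314486) / (0.42·0.0925126) = 0.182402 / 0.0388553 ≈ 4.694

4.694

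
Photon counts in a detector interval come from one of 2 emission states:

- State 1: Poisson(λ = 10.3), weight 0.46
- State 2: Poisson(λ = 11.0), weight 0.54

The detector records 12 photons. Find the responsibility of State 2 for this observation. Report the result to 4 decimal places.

Apply Bayes' rule: the posterior for each component is proportional to its prior times its likelihood at x.
Evaluate each component's likelihood at the observed value:
  f_1 = 0.10011
  f_2 = 0.10943
Multiply by the mixture weights:
  π_1·f_1 = 0.46 × 0.10011 = 0.0460505
  π_2·f_2 = 0.54 × 0.10943 = 0.0590921
Normaliser: 0.0460505 + 0.0590921 = 0.105143
So the posterior for State 2 is 0.0590921 / 0.105143 ≈ 0.5620.

0.5620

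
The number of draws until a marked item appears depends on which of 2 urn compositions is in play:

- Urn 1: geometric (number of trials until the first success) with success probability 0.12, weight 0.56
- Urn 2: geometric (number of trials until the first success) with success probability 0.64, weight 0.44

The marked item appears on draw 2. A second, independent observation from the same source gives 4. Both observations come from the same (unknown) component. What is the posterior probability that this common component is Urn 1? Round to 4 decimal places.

0.6150

Posterior ∝ prior × likelihood, so P(k | x) ∝ π_k f_k(x); normalise over all components.
Since both observations come from the same component, the likelihood for component k is f_k(x₁)·f_k(x₂).
  L_1 = [0.12·(1−0.12)^1 = 0.12·0.88 = 0.1056] × [0.0817766] = 0.00863561
  L_2 = [0.64·(1−0.64)^1 = 0.64·0.36 = 0.2304] × [0.0298598] = 0.00687971
Unnormalised posteriors:
  π_1·L_1 = 0.56 × 0.00863561 = 0.00483594
  π_2·L_2 = 0.44 × 0.00687971 = 0.00302707
Evidence: 0.00483594 + 0.00302707 = 0.00786301
P(Urn 1 | data) ≈ 0.6150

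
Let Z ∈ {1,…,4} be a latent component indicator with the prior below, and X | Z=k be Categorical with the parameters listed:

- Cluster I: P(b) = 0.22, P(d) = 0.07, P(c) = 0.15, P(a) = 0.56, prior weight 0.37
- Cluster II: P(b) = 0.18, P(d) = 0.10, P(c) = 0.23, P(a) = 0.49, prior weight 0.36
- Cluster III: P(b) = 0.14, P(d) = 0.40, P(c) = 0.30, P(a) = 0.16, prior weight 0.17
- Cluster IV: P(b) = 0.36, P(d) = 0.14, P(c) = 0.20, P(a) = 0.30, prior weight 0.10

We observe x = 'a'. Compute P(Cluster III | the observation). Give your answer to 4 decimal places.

0.0617

P(component k | x) = π_k·f_k(x) / marginal(x), where marginal(x) = Σ_j π_j·f_j(x).
Component likelihoods at x = 'a':
  p_I = P(a | comp) = 0.56
  p_II = P(a | comp) = 0.49
  p_III = P(a | comp) = 0.16
  p_IV = P(a | comp) = 0.30
Unnormalised posteriors:
  π_I·p_I = 0.37 × 0.56 = 0.2072
  π_II·p_II = 0.36 × 0.49 = 0.1764
  π_III·p_III = 0.17 × 0.16 = 0.0272
  π_IV·p_IV = 0.10 × 0.3 = 0.03
Evidence: 0.2072 + 0.1764 + 0.0272 + 0.03 = 0.4408
So the posterior for Cluster III is 0.0272 / 0.4408 ≈ 0.0617.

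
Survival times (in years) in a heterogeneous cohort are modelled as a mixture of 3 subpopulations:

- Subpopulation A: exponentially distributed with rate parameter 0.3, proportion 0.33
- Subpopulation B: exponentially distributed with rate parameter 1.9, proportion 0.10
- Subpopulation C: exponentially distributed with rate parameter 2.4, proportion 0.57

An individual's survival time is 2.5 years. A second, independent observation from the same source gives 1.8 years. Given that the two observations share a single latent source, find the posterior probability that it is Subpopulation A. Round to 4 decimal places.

0.9749

P(component k | x) = π_k·f_k(x) / marginal(x), where marginal(x) = Σ_j π_j·f_j(x).
Since both observations come from the same component, the likelihood for component k is f_k(x₁)·f_k(x₂).
  p_A = [0.3·e^(−0.3·2.5) = 0.3·e^(−0.7500) = 0.14171] × [0.174824] = 0.0247744
  p_B = [1.9·e^(−1.9·2.5) = 1.9·e^(−4.7500) = 0.0164382] × [0.0621536] = 0.0010217
  p_C = [2.4·e^(−2.4·2.5) = 2.4·e^(−6.0000) = 0.00594901] × [0.0319197] = 0.000189891
Prior × likelihood for each component:
  π_A·p_A = 0.33 × 0.0247744 = 0.00817554
  π_B·p_B = 0.10 × 0.0010217 = 0.00010217
  π_C·p_C = 0.57 × 0.000189891 = 0.000108238
Normaliser: 0.00817554 + 0.00010217 + 0.000108238 = 0.00838595
So the posterior for Subpopulation A is 0.00817554 / 0.00838595 ≈ 0.9749.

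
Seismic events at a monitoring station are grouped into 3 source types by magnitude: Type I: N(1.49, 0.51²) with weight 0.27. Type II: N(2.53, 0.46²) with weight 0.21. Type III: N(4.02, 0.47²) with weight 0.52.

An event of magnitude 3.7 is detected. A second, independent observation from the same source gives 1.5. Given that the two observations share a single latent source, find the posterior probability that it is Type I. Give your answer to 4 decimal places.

0.0265

By Bayes' theorem, P(k | x) = π_k f_k(x) / Σ_j π_j f_j(x).
Since both observations come from the same component, the likelihood for component k is f_k(x₁)·f_k(x₂).
  p_I = [(1/(0.51·√(2π)))·exp(−(3.7−1.49)²/(2·0.51²)) = 0.782240·exp(-9.38889) = 6.54331e-05] × [0.782089] = 5.11745e-05
  p_II = [(1/(0.46·√(2π)))·exp(−(3.7−2.53)²/(2·0.46²)) = 0.867266·exp(-3.23464) = 0.034148] × [0.0707034] = 0.00241438
  p_III = [(1/(0.47·√(2π)))·exp(−(3.7−4.02)²/(2·0.47²)) = 0.848813·exp(-0.23178) = 0.673212] × [4.85619e-07] = 3.26925e-07
Prior × likelihood for each component:
  π_I·p_I = 0.27 × 5.11745e-05 = 1.38171e-05
  π_II·p_II = 0.21 × 0.00241438 = 0.00050702
  π_III·p_III = 0.52 × 3.26925e-07 = 1.70001e-07
Normaliser: 1.38171e-05 + 0.00050702 + 1.70001e-07 = 0.000521007
P(Type I | x₁, x₂) = 1.38171e-05 / 0.000521007 ≈ 0.0265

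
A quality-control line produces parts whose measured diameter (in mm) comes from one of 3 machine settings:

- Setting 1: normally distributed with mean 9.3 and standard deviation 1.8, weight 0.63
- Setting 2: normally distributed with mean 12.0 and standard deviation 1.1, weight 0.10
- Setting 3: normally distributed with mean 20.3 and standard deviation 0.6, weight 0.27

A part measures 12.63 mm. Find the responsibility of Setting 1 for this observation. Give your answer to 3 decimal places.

P(component k | x) = π_k·f_k(x) / marginal(x), where marginal(x) = Σ_j π_j·f_j(x).
Component likelihoods at x = 12.63 mm:
  L_1 = (1/(1.8·√(2π)))·exp(−(12.63−9.3)²/(2·1.8²)) = 0.221635·exp(-1.71125) = 0.040036
  L_2 = (1/(1.1·√(2π)))·exp(−(12.63−12.0)²/(2·1.1²)) = 0.362675·exp(-0.16401) = 0.307815
  L_3 = (1/(0.6·√(2π)))·exp(−(12.63−20.3)²/(2·0.6²)) = 0.664904·exp(-81.70681) = 2.17743e-36
Multiply by the mixture weights:
  π_1·L_1 = 0.63 × 0.040036 = 0.0252227
  π_2·L_2 = 0.10 × 0.307815 = 0.0307815
  π_3·L_3 = 0.27 × 2.17743e-36 = 5.87906e-37
Evidence: 0.0252227 + 0.0307815 + 5.87906e-37 = 0.0560042
P(Setting 1 | data) ≈ 0.450

0.450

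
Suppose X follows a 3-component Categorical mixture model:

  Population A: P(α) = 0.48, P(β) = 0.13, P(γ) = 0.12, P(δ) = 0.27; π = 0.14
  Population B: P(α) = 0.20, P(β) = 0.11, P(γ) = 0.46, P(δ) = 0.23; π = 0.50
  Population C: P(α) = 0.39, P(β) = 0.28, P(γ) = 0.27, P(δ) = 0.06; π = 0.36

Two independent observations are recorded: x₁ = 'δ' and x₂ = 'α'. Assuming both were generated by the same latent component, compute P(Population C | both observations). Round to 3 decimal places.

0.170

Posterior ∝ prior × likelihood, so P(k | x) ∝ π_k f_k(x); normalise over all components.
Since both observations come from the same component, the likelihood for component k is f_k(x₁)·f_k(x₂).
  f_A = [0.27] × [0.48] = 0.1296
  f_B = [0.23] × [0.2] = 0.046
  f_C = [0.06] × [0.39] = 0.0234
Multiply by the mixture weights:
  π_A·f_A = 0.14 × 0.1296 = 0.018144
  π_B·f_B = 0.50 × 0.046 = 0.023
  π_C·f_C = 0.36 × 0.0234 = 0.008424
Evidence: 0.018144 + 0.023 + 0.008424 = 0.049568
P(Population C | data) ≈ 0.170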